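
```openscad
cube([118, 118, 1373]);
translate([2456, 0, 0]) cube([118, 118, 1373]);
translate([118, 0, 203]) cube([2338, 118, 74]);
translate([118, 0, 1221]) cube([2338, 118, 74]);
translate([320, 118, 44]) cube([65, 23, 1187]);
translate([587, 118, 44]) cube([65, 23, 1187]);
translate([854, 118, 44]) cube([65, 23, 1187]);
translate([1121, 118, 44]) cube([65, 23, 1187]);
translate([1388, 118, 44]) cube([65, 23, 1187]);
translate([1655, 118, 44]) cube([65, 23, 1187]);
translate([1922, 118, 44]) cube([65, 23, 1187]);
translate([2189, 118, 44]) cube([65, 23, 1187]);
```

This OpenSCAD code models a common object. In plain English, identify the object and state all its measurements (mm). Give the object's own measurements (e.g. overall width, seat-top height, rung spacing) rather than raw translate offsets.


A fence section. Two 118×118 mm posts, 1373 mm tall, stand on the floor with a clear span of 2338 mm between their inner faces. Two horizontal rails of 118×74 mm section span the gap between the posts with their undersides at z = 203 mm and z = 1221 mm, flush with the posts' −y face. 8 pickets, each 65 mm wide, 23 mm thick and 1187 mm tall, are fixed to the +y face of the rails with their bottoms at z = 44 mm, spaced across the span with a 202 mm gap after the −x post and between neighbouring pickets and before the +x post.


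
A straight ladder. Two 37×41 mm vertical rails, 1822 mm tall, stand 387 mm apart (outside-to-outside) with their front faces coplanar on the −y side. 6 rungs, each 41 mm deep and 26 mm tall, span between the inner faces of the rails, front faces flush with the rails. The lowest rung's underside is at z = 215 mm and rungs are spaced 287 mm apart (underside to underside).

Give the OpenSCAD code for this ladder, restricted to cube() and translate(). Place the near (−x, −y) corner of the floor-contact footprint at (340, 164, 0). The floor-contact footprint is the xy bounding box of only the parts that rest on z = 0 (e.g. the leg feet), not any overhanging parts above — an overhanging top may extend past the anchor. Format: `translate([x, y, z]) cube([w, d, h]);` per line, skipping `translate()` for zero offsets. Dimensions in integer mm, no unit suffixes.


translate([340, 164, 0]) cube([37, 41, 1822]);
translate([690, 164, 0]) cube([37, 41, 1822]);
translate([377, 164, 215]) cube([313, 41, 26]);
translate([377, 164, 502]) cube([313, 41, 26]);
translate([377, 164, 789]) cube([313, 41, 26]);
translate([377, 164, 1076]) cube([313, 41, 26]);
translate([377, 164, 1363]) cube([313, 41, 26]);
translate([377, 164, 1650]) cube([313, 41, 26]);


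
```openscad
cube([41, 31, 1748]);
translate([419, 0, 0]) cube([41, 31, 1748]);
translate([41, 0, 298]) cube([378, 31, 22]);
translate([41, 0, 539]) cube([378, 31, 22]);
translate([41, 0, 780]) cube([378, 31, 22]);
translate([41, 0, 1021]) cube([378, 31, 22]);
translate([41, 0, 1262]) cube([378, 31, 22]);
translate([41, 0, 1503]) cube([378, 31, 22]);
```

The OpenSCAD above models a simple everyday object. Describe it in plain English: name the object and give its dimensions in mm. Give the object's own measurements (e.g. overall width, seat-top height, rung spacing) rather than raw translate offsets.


A straight ladder. Two 41×31 mm vertical rails, 1748 mm tall, stand 460 mm apart (outside-to-outside) with their front faces coplanar on the −y side. 6 rungs, each 31 mm deep and 22 mm tall, span between the inner faces of the rails, front faces flush with the rails. The lowest rung's underside is at z = 298 mm and rungs are spaced 241 mm apart (underside to underside).


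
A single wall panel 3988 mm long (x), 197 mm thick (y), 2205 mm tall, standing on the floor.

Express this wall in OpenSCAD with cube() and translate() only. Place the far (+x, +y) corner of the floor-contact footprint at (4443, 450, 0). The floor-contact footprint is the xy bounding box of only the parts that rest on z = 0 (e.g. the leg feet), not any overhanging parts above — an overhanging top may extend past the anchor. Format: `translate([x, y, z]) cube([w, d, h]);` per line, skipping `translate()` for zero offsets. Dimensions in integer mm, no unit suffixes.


translate([455, 253, 0]) cube([3988, 197, 2205]);


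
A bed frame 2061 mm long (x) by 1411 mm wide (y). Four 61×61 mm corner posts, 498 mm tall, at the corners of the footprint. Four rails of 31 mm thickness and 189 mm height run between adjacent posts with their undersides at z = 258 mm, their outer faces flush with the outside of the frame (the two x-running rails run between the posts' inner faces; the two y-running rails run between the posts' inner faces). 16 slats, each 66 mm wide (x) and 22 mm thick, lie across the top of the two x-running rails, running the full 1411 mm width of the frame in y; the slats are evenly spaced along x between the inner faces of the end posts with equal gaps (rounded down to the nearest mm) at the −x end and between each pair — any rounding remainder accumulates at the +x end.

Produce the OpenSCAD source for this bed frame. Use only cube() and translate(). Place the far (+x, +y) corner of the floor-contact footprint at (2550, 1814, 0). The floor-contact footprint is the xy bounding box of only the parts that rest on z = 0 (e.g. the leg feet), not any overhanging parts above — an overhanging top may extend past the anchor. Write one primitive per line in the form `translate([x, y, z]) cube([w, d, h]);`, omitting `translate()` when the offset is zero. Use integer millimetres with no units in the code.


translate([489, 403, 0]) cube([61, 61, 498]);
translate([489, 1753, 0]) cube([61, 61, 498]);
translate([2489, 403, 0]) cube([61, 61, 498]);
translate([2489, 1753, 0]) cube([61, 61, 498]);
translate([550, 403, 258]) cube([1939, 31, 189]);
translate([550, 1783, 258]) cube([1939, 31, 189]);
translate([489, 464, 258]) cube([31, 1289, 189]);
translate([2519, 464, 258]) cube([31, 1289, 189]);
translate([601, 403, 447]) cube([66, 1411, 22]);
translate([718, 403, 447]) cube([66, 1411, 22]);
translate([835, 403, 447]) cube([66, 1411, 22]);
translate([952, 403, 447]) cube([66, 1411, 22]);
translate([1069, 403, 447]) cube([66, 1411, 22]);
translate([1186, 403, 447]) cube([66, 1411, 22]);
translate([1303, 403, 447]) cube([66, 1411, 22]);
translate([1420, 403, 447]) cube([66, 1411, 22]);
translate([1537, 403, 447]) cube([66, 1411, 22]);
translate([1654, 403, 447]) cube([66, 1411, 22]);
translate([1771, 403, 447]) cube([66, 1411, 22]);
translate([1888, 403, 447]) cube([66, 1411, 22]);
translate([2005, 403, 447]) cube([66, 1411, 22]);
translate([2122, 403, 447]) cube([66, 1411, 22]);
translate([2239, 403, 447]) cube([66, 1411, 22]);
translate([2356, 403, 447]) cube([66, 1411, 22]);


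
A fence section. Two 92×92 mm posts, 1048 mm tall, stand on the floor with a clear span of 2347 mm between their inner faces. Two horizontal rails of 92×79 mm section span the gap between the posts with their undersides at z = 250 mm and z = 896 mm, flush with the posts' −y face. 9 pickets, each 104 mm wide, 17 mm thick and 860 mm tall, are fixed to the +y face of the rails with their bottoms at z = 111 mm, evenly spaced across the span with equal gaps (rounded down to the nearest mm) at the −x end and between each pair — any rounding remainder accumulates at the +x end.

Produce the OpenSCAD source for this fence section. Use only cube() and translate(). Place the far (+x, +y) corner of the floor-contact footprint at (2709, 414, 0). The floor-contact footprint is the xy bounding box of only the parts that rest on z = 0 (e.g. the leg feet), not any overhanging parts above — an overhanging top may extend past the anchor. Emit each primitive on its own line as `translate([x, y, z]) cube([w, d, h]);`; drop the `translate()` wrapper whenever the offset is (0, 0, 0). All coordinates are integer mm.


translate([178, 322, 0]) cube([92, 92, 1048]);
translate([2617, 322, 0]) cube([92, 92, 1048]);
translate([270, 322, 250]) cube([2347, 92, 79]);
translate([270, 322, 896]) cube([2347, 92, 79]);
translate([411, 414, 111]) cube([104, 17, 860]);
translate([656, 414, 111]) cube([104, 17, 860]);
translate([901, 414, 111]) cube([104, 17, 860]);
translate([1146, 414, 111]) cube([104, 17, 860]);
translate([1391, 414, 111]) cube([104, 17, 860]);
translate([1636, 414, 111]) cube([104, 17, 860]);
translate([1881, 414, 111]) cube([104, 17, 860]);
translate([2126, 414, 111]) cube([104, 17, 860]);
translate([2371, 414, 111]) cube([104, 17, 860]);


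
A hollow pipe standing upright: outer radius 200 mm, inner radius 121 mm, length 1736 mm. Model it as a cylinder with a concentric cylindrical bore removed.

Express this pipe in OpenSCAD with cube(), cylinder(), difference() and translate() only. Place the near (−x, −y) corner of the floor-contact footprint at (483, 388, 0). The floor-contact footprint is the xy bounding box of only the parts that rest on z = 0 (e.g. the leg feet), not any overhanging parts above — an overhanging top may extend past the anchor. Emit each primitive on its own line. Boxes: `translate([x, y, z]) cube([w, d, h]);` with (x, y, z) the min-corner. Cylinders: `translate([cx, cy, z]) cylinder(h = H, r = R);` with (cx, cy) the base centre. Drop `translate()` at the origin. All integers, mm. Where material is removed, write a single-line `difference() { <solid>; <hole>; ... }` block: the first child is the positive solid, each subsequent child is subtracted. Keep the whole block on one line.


difference() { translate([683, 588, 0]) cylinder(h = 1736, r = 200); translate([683, 588, 0]) cylinder(h = 1736, r = 121); }


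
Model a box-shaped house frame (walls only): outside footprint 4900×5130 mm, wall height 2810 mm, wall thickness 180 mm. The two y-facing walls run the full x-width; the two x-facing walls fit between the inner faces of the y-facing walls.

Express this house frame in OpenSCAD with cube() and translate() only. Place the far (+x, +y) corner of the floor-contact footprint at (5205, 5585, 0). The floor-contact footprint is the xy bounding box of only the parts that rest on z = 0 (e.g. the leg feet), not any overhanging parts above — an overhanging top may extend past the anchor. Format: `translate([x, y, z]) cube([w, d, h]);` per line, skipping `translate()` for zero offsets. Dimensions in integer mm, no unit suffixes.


translate([305, 455, 0]) cube([4900, 180, 2810]);
translate([305, 5405, 0]) cube([4900, 180, 2810]);
translate([305, 635, 0]) cube([180, 4770, 2810]);
translate([5025, 635, 0]) cube([180, 4770, 2810]);


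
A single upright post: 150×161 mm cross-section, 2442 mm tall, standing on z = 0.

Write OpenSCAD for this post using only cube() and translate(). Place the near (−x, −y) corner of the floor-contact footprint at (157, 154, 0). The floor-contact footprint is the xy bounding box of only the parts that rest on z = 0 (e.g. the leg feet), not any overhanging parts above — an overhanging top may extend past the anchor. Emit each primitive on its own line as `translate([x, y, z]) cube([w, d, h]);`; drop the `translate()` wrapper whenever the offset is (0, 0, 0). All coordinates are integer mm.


translate([157, 154, 0]) cube([150, 161, 2442]);


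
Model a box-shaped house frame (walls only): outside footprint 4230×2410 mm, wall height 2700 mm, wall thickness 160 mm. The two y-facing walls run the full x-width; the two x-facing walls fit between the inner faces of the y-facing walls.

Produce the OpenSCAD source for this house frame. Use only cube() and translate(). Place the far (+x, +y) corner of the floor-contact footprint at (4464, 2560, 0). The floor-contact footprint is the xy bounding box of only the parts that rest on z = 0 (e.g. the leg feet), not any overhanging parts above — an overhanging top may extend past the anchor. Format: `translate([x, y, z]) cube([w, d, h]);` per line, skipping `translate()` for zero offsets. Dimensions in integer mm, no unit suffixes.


translate([234, 150, 0]) cube([4230, 160, 2700]);
translate([234, 2400, 0]) cube([4230, 160, 2700]);
translate([234, 310, 0]) cube([160, 2090, 2700]);
translate([4304, 310, 0]) cube([160, 2090, 2700]);


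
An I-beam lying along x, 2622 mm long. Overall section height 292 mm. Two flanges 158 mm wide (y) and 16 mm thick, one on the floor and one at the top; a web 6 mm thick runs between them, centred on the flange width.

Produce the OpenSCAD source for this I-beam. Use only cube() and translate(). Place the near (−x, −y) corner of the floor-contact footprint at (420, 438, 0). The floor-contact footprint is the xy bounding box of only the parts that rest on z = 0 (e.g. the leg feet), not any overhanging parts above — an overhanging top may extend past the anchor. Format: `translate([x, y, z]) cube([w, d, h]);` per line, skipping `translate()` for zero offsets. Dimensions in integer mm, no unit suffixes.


translate([420, 438, 0]) cube([2622, 158, 16]);
translate([420, 514, 16]) cube([2622, 6, 260]);
translate([420, 438, 276]) cube([2622, 158, 16]);


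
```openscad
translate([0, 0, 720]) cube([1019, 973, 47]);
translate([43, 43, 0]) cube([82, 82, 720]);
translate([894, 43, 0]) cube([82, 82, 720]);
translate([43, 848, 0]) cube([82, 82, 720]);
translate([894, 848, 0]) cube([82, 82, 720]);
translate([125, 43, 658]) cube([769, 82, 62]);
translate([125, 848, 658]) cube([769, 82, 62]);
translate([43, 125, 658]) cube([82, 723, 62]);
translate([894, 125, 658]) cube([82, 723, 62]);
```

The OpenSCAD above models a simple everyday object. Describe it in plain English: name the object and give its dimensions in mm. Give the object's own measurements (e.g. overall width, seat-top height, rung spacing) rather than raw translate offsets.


A table: top 1019 mm (x) × 973 mm (y), 47 mm thick, upper face at z = 767 mm, on four 82×82 mm square legs, each inset 43 mm from the nearest pair of top edges from z = 0 to the bottom of the top. Four apron rails, 82 mm thick and 62 mm tall, run between adjacent legs with their top edges flush with the underside of the top and their outer faces flush with the legs' outer faces.


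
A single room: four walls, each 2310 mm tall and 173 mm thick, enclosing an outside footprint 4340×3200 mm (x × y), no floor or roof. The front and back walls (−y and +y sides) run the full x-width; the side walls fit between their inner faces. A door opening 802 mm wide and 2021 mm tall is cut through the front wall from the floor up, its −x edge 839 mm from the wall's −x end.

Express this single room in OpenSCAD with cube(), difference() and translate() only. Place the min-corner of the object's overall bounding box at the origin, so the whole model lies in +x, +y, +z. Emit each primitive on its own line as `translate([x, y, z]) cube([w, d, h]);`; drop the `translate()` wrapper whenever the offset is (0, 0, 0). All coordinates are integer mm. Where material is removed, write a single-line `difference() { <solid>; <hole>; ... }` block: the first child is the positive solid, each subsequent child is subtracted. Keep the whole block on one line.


difference() { cube([4340, 173, 2310]); translate([839, 0, 0]) cube([802, 173, 2021]); }
translate([0, 3027, 0]) cube([4340, 173, 2310]);
translate([0, 173, 0]) cube([173, 2854, 2310]);
translate([4167, 173, 0]) cube([173, 2854, 2310]);


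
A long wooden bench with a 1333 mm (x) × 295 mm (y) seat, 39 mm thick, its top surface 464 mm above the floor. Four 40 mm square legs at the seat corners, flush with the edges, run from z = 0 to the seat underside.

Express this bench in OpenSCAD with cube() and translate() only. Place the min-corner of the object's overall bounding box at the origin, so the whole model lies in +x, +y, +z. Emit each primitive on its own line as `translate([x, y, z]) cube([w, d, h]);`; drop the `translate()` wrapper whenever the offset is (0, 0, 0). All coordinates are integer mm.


// leg_h = 464 − 39 = 425
translate([0, 0, 425]) cube([1333, 295, 39]);
cube([40, 40, 425]);
translate([0, 255, 0]) cube([40, 40, 425]);
translate([1293, 0, 0]) cube([40, 40, 425]);
translate([1293, 255, 0]) cube([40, 40, 425]);


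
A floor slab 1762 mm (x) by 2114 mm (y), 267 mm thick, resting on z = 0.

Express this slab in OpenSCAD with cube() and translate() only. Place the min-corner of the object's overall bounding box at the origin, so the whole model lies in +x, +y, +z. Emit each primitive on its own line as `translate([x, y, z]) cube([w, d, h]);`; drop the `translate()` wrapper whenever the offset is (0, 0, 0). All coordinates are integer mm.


cube([1762, 2114, 267]);


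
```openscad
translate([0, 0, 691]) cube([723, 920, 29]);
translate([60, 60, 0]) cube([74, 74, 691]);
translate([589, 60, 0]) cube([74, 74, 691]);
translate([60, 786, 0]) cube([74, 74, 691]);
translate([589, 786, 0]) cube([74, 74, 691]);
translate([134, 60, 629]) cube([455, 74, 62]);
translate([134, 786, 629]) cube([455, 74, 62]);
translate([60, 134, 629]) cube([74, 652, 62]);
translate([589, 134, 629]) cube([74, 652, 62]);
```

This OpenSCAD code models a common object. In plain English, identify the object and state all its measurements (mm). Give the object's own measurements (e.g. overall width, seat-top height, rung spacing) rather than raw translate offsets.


A rectangular dining table. The top is 723×920×29 mm with its upper surface at z = 720 mm. It stands on four 74×74 mm square legs, each inset 60 mm from the nearest pair of top edges, running from the floor to the underside of the top. Four apron rails, 74 mm thick and 62 mm tall, run between adjacent legs with their top edges flush with the underside of the top and their outer faces flush with the legs' outer faces.


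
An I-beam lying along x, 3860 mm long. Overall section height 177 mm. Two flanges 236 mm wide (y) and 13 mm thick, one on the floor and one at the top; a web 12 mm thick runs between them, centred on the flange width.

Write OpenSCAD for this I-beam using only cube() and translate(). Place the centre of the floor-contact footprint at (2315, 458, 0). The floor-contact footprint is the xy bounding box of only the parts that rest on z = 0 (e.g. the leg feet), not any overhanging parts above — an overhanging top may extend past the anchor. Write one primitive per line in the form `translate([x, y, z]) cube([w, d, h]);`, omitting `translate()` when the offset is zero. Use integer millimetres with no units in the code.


translate([385, 340, 0]) cube([3860, 236, 13]);
translate([385, 452, 13]) cube([3860, 12, 151]);
translate([385, 340, 164]) cube([3860, 236, 13]);


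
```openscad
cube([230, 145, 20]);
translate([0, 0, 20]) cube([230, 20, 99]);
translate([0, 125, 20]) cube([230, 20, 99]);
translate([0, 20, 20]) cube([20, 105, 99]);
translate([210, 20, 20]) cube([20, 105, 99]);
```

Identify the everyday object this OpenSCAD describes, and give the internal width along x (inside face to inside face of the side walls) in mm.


An open box. The internal width is 190 mm.

A 230×145 base slab with four walls standing on it — an open box. The base is 230 mm wide and the walls are 20 mm thick, so the internal width is 230 − 2 × 20 = 190 mm.


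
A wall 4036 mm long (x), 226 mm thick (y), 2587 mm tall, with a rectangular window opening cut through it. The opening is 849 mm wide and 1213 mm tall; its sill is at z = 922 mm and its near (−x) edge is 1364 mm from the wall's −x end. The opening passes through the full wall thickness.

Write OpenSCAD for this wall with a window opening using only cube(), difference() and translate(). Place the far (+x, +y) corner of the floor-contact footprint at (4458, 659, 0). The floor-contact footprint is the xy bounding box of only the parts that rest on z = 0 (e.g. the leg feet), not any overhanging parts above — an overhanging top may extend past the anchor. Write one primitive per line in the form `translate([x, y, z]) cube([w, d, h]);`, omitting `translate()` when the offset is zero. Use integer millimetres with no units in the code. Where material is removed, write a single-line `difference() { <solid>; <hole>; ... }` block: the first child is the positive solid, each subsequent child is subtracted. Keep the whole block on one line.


difference() { translate([422, 433, 0]) cube([4036, 226, 2587]); translate([1786, 433, 922]) cube([849, 226, 1213]); }


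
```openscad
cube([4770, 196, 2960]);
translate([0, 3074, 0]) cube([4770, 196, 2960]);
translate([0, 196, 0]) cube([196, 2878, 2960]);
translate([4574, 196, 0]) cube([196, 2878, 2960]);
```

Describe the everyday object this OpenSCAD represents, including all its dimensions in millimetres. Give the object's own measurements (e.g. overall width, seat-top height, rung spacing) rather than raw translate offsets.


The wall frame of a small rectangular building: four walls, each 2960 mm tall and 196 mm thick, enclosing a footprint 4770 mm (x) by 3270 mm (y) outside-to-outside, with no floor or roof. The front and back walls (the −y and +y sides) span the full width; the two side walls fit between them.


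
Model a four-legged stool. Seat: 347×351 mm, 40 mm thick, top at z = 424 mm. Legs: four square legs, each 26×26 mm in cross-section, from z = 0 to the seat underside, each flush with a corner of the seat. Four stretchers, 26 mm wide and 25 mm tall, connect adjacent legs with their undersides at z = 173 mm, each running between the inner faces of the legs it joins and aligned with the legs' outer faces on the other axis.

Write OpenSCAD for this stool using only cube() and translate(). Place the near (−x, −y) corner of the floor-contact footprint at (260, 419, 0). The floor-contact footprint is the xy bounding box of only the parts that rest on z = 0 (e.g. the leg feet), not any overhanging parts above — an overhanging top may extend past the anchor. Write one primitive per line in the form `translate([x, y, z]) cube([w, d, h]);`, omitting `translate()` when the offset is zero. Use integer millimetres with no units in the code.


translate([260, 419, 384]) cube([347, 351, 40]);
translate([260, 419, 0]) cube([26, 26, 384]);
translate([581, 419, 0]) cube([26, 26, 384]);
translate([260, 744, 0]) cube([26, 26, 384]);
translate([581, 744, 0]) cube([26, 26, 384]);
translate([286, 419, 173]) cube([295, 26, 25]);
translate([286, 744, 173]) cube([295, 26, 25]);
translate([260, 445, 173]) cube([26, 299, 25]);
translate([581, 445, 173]) cube([26, 299, 25]);


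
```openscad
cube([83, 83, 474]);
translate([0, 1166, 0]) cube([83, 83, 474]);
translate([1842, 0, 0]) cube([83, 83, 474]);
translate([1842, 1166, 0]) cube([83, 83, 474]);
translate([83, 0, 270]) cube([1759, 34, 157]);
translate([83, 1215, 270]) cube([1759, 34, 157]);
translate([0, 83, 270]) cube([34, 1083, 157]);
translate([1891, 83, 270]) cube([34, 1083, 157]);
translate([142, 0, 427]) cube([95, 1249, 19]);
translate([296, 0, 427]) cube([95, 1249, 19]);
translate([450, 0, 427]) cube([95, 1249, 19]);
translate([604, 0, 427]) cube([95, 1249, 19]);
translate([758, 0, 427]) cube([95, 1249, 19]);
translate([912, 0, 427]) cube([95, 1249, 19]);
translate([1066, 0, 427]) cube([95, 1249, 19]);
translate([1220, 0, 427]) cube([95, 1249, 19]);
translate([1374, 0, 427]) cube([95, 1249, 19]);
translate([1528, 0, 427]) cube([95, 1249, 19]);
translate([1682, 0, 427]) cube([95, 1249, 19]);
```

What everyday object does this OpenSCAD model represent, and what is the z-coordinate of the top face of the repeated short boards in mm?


A bed frame. The slat-top height is 446 mm.

Four posts, four rails, and a row of slats — a bed frame. Slats sit on the rails at z = 270 + 157 = 427; with slat thickness 19, the top is 446 mm.


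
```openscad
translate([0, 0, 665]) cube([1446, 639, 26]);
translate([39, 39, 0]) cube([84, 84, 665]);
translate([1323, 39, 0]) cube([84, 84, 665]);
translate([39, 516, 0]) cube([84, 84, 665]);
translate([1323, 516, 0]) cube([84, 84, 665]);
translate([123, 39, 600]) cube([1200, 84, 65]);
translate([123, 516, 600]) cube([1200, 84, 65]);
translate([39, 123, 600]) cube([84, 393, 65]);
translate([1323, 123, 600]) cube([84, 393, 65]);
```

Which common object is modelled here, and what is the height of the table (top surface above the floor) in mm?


A table. The table height is 691 mm.

A 1446×639×26 slab sits at z = 665 on four 84 mm square posts — a table. The top surface is at 665 + 26 = 691 mm.


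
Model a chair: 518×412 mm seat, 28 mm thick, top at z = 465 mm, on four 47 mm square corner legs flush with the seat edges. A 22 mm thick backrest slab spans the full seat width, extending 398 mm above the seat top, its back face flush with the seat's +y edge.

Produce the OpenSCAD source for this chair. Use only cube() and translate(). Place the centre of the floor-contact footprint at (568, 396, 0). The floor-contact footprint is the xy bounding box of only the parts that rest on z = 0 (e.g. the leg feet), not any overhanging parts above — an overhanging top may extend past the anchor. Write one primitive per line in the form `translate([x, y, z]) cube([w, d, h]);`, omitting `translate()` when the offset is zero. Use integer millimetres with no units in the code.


// leg_h = 465 - 28 = 437
translate([309, 190, 437]) cube([518, 412, 28]);
translate([309, 190, 0]) cube([47, 47, 437]);
translate([780, 190, 0]) cube([47, 47, 437]);
translate([309, 555, 0]) cube([47, 47, 437]);
translate([780, 555, 0]) cube([47, 47, 437]);
translate([309, 580, 465]) cube([518, 22, 398]);


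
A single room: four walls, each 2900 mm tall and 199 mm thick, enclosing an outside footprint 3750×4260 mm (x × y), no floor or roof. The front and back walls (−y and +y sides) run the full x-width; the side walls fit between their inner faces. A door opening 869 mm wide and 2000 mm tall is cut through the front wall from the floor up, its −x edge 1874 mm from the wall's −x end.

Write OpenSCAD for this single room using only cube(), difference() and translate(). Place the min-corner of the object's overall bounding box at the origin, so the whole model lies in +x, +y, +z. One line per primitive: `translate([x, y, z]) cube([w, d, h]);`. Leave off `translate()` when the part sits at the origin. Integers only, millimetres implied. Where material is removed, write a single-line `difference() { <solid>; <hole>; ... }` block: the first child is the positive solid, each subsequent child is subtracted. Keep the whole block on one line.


difference() { cube([3750, 199, 2900]); translate([1874, 0, 0]) cube([869, 199, 2000]); }
translate([0, 4061, 0]) cube([3750, 199, 2900]);
translate([0, 199, 0]) cube([199, 3862, 2900]);
translate([3551, 199, 0]) cube([199, 3862, 2900]);


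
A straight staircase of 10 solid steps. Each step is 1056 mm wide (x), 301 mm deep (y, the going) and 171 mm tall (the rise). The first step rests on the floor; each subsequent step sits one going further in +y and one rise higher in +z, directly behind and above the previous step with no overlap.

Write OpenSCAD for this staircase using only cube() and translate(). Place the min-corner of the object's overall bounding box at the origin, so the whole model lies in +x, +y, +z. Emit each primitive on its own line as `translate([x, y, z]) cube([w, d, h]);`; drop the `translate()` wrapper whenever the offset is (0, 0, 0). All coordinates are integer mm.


cube([1056, 301, 171]);
translate([0, 301, 171]) cube([1056, 301, 171]);
translate([0, 602, 342]) cube([1056, 301, 171]);
translate([0, 903, 513]) cube([1056, 301, 171]);
translate([0, 1204, 684]) cube([1056, 301, 171]);
translate([0, 1505, 855]) cube([1056, 301, 171]);
translate([0, 1806, 1026]) cube([1056, 301, 171]);
translate([0, 2107, 1197]) cube([1056, 301, 171]);
translate([0, 2408, 1368]) cube([1056, 301, 171]);
translate([0, 2709, 1539]) cube([1056, 301, 171]);


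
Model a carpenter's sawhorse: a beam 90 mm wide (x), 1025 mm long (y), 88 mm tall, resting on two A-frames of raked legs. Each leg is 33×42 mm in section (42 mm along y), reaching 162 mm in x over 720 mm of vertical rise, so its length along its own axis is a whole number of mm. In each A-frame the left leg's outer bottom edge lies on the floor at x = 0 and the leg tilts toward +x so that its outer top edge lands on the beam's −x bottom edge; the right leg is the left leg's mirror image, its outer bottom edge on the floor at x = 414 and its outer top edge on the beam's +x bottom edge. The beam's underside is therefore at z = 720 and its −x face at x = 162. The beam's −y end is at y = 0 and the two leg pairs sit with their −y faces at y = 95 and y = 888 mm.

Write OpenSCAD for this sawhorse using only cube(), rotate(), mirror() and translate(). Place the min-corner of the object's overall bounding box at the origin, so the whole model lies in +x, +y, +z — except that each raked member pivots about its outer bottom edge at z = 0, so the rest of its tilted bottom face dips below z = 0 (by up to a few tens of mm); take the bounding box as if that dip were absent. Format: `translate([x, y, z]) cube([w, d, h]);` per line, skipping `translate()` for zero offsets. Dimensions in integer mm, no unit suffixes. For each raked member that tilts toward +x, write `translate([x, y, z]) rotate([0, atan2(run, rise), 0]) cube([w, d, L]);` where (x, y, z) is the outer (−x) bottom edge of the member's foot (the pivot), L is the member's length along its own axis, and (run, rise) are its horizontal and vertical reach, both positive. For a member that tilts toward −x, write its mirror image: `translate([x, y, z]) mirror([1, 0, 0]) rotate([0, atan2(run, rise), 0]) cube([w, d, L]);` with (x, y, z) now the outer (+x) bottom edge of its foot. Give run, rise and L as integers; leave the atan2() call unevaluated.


translate([162, 0, 720]) cube([90, 1025, 88]);
translate([0, 95, 0]) rotate([0, atan2(162, 720), 0]) cube([33, 42, 738]);
translate([414, 95, 0]) mirror([1, 0, 0]) rotate([0, atan2(162, 720), 0]) cube([33, 42, 738]);
translate([0, 888, 0]) rotate([0, atan2(162, 720), 0]) cube([33, 42, 738]);
translate([414, 888, 0]) mirror([1, 0, 0]) rotate([0, atan2(162, 720), 0]) cube([33, 42, 738]);


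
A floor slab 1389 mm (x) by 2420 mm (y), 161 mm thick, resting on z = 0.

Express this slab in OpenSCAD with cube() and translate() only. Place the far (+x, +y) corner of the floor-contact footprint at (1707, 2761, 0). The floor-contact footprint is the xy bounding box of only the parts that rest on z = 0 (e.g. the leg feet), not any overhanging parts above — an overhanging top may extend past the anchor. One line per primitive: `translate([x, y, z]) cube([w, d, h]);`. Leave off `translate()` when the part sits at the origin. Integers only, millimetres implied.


translate([318, 341, 0]) cube([1389, 2420, 161]);


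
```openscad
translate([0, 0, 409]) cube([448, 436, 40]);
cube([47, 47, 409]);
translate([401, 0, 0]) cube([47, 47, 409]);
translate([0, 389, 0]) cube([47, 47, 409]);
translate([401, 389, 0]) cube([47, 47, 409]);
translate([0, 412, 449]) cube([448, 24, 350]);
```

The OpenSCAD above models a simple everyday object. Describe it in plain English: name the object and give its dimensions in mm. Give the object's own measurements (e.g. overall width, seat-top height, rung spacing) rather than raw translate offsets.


A chair. The seat is a 448×436×40 mm slab with its top at z = 449 mm, on four 47×47 mm corner legs (flush with the seat edges, standing on z = 0). A flat backrest 24 mm thick, 350 mm tall, spans the full seat width and rises from the seat top along its +y edge, rear face flush with the rear of the seat.


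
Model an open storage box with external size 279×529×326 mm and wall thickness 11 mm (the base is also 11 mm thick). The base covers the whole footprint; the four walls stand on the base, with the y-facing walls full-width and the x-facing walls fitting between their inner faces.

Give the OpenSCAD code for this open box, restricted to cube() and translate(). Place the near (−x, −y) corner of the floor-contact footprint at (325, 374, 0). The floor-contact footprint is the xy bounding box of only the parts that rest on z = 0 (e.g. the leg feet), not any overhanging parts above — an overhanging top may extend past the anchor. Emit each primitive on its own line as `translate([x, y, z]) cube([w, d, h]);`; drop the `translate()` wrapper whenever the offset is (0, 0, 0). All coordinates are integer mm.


translate([325, 374, 0]) cube([279, 529, 11]);
translate([325, 374, 11]) cube([279, 11, 315]);
translate([325, 892, 11]) cube([279, 11, 315]);
translate([325, 385, 11]) cube([11, 507, 315]);
translate([593, 385, 11]) cube([11, 507, 315]);


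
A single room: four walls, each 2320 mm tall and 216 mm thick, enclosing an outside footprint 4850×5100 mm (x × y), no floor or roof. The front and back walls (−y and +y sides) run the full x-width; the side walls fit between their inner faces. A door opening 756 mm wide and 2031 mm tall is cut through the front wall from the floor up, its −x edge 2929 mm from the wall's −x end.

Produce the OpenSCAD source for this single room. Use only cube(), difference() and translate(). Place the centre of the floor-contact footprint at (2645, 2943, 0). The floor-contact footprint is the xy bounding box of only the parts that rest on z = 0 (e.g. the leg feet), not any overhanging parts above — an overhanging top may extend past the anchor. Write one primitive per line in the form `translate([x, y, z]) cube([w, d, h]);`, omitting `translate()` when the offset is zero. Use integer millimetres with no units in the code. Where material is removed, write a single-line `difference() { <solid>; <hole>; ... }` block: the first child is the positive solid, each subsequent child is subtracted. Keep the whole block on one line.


difference() { translate([220, 393, 0]) cube([4850, 216, 2320]); translate([3149, 393, 0]) cube([756, 216, 2031]); }
translate([220, 5277, 0]) cube([4850, 216, 2320]);
translate([220, 609, 0]) cube([216, 4668, 2320]);
translate([4854, 609, 0]) cube([216, 4668, 2320]);


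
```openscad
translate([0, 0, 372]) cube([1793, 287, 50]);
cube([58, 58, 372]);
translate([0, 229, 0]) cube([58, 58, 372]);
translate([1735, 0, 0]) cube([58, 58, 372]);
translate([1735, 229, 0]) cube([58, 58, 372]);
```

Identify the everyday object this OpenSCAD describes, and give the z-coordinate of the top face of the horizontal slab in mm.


A bench. The seat-top height is 422 mm.

A long slab on four corner posts — a bench. The slab sits at z = 372 with thickness 50, so the top is 372 + 50 = 422 mm.


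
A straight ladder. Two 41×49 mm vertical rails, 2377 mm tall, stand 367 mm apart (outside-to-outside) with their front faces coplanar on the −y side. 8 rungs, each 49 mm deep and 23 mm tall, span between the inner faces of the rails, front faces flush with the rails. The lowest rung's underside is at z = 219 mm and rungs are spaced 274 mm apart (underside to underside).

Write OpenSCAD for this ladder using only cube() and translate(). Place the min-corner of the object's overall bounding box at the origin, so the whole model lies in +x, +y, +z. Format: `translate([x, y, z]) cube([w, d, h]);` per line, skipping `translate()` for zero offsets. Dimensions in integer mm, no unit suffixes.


cube([41, 49, 2377]);
translate([326, 0, 0]) cube([41, 49, 2377]);
translate([41, 0, 219]) cube([285, 49, 23]);
translate([41, 0, 493]) cube([285, 49, 23]);
translate([41, 0, 767]) cube([285, 49, 23]);
translate([41, 0, 1041]) cube([285, 49, 23]);
translate([41, 0, 1315]) cube([285, 49, 23]);
translate([41, 0, 1589]) cube([285, 49, 23]);
translate([41, 0, 1863]) cube([285, 49, 23]);
translate([41, 0, 2137]) cube([285, 49, 23]);


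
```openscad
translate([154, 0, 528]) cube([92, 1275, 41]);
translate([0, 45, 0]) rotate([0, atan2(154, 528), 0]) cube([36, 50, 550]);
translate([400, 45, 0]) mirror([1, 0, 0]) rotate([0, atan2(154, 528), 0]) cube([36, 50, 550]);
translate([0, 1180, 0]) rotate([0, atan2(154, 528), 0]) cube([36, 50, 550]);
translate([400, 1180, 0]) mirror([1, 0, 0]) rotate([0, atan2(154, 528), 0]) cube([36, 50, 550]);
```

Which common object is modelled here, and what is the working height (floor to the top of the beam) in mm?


A sawhorse. The overall height is 569 mm.

A beam across two mirrored pairs of raked legs — a sawhorse. The beam's underside is at z = 528 (matching the legs' vertical rise in atan2(154, 528)) and the beam is 41 mm tall, so its top is at 528 + 41 = 569 mm. The raked legs top out at the beam's underside, so that is the highest point.


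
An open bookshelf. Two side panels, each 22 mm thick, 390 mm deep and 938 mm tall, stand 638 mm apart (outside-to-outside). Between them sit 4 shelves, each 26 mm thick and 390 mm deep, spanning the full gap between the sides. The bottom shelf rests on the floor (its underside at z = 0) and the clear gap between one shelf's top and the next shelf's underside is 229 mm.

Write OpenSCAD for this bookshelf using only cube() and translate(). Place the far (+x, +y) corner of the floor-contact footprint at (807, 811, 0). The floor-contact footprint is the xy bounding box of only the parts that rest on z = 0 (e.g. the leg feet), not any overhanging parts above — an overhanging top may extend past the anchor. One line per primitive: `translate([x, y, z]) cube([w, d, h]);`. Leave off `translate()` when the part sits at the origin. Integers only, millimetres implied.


translate([169, 421, 0]) cube([22, 390, 938]);
translate([785, 421, 0]) cube([22, 390, 938]);
translate([191, 421, 0]) cube([594, 390, 26]);
translate([191, 421, 255]) cube([594, 390, 26]);
translate([191, 421, 510]) cube([594, 390, 26]);
translate([191, 421, 765]) cube([594, 390, 26]);


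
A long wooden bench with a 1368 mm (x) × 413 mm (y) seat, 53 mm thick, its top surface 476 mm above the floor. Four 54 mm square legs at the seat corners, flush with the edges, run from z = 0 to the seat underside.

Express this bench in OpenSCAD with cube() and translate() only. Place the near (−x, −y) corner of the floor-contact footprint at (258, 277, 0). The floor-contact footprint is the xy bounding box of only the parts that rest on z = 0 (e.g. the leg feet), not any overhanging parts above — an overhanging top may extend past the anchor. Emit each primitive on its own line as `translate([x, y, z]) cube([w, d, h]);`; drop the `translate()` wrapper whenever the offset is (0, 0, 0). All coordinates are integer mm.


translate([258, 277, 423]) cube([1368, 413, 53]);
translate([258, 277, 0]) cube([54, 54, 423]);
translate([258, 636, 0]) cube([54, 54, 423]);
translate([1572, 277, 0]) cube([54, 54, 423]);
translate([1572, 636, 0]) cube([54, 54, 423]);


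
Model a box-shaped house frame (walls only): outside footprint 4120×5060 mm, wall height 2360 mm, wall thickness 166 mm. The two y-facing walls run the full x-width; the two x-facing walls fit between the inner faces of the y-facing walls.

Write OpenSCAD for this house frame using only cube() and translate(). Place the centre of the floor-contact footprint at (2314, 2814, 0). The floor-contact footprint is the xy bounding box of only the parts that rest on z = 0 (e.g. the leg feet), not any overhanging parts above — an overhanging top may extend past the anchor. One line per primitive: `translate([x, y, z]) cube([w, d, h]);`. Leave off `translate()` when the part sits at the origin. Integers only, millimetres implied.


translate([254, 284, 0]) cube([4120, 166, 2360]);
translate([254, 5178, 0]) cube([4120, 166, 2360]);
translate([254, 450, 0]) cube([166, 4728, 2360]);
translate([4208, 450, 0]) cube([166, 4728, 2360]);


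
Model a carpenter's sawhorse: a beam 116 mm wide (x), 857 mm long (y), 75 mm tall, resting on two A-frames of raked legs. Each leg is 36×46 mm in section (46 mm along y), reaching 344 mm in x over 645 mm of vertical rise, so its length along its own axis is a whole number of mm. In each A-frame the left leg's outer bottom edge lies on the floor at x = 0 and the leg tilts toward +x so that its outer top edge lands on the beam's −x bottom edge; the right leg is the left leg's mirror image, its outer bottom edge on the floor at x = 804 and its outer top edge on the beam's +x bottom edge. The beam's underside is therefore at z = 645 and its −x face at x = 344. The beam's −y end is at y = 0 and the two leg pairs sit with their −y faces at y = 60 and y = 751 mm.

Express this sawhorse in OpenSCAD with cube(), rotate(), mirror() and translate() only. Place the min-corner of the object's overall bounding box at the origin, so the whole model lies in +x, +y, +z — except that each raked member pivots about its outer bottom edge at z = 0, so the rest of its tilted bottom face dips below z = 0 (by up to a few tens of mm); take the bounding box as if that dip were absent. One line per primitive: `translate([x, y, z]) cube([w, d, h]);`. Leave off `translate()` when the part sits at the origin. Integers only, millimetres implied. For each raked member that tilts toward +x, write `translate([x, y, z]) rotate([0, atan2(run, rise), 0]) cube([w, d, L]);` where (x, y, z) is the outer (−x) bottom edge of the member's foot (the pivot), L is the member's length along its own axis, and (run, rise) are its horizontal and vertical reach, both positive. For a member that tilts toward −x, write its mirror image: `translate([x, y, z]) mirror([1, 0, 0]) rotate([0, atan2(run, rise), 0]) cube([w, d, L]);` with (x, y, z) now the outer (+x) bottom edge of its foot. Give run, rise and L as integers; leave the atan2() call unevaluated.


// leg length = √(344² + 645²) = 731
// right-leg outer foot x = 2·344 + 116 = 804
// beam min-corner = (344, 0, 645)
translate([344, 0, 645]) cube([116, 857, 75]);
translate([0, 60, 0]) rotate([0, atan2(344, 645), 0]) cube([36, 46, 731]);
translate([804, 60, 0]) mirror([1, 0, 0]) rotate([0, atan2(344, 645), 0]) cube([36, 46, 731]);
translate([0, 751, 0]) rotate([0, atan2(344, 645), 0]) cube([36, 46, 731]);
translate([804, 751, 0]) mirror([1, 0, 0]) rotate([0, atan2(344, 645), 0]) cube([36, 46, 731]);
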